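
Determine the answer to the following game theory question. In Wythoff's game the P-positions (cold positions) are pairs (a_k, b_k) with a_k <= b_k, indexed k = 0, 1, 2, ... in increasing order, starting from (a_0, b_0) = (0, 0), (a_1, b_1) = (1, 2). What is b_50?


By Wythoff's theorem, a_k = floor(k * phi) and b_k = floor(k * phi^2) = a_k + k, where phi = (1 + sqrt(5))/2 is the golden ratio.
phi = (1 + sqrt(5))/2 = 1.618034
phi^2 = phi + 1 = 2.618034
k = 50
k * phi^2 = 50 * 2.618034 = 130.901699
b_50 = floor(k * phi^2) = 130 (check: a_50 + k = 80 + 50 = 130)

130


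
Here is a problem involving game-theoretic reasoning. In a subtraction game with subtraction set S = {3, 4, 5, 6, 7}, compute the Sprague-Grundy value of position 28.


The subtraction set is S = {3, 4, 5, 6, 7}.
G(k) = mex{ G(k - s) : s in S, s <= k }. We compute iteratively: G(0) = 0.
G(1) = mex({}) = 0
G(2) = mex({}) = 0
G(3) = mex({0}) = 1
G(4) = mex({0}) = 1
G(5) = mex({0}) = 1
G(6) = mex({0, 1}) = 2
G(7) = mex({0, 1}) = 2
G(8) = mex({0, 1}) = 2
G(9) = mex({0, 1, 2}) = 3
G(10) = mex({1, 2}) = 0
G(11) = mex({1, 2}) = 0
G(12) = mex({1, 2, 3}) = 0
G(13) = mex({0, 2, 3}) = 1
G(14) = mex({0, 2, 3}) = 1
G(15) = mex({0, 2, 3}) = 1
G(16) = mex({0, 1, 3}) = 2
Observe that G(10)..G(16) = 0, 0, 0, 1, 1, 1, 2 repeats G(0)..G(6) = 0, 0, 0, 1, 1, 1, 2.
For k >= max(S) = 7, G(k) is determined by the previous 7 values G(k-7)..G(k-1); a window of 7 consecutive values has recurred shifted by 10, so by induction G(k + 10) = G(k) for all k >= 0: the sequence is periodic from the start with period 10.
One period: G(0..9) = 0, 0, 0, 1, 1, 1, 2, 2, 2, 3.
28 mod 10 = 8, so G(28) = G(8) = 2.

2


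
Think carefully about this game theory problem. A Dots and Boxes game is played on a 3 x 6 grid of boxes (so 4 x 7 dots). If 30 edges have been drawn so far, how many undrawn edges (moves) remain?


Grid: 3 x 6 boxes, i.e. 4 rows and 7 columns of dots.
Horizontal edges: (rows + 1) * cols = 4 * 6 = 24
Vertical edges: rows * (cols + 1) = 3 * 7 = 21
Total edges: 24 + 21 = 45
Edges drawn: 30
Remaining: 45 - 30 = 15

15


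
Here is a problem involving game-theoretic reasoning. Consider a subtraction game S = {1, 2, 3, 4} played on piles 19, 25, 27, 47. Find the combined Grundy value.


Subtraction set: {1, 2, 3, 4}
For this subtraction set, G(n) = n mod 5 (period = max + 1 = 5).
Pile 1 (size 19): G(19) = 19 mod 5 = 4
Pile 2 (size 25): G(25) = 25 mod 5 = 0
Pile 3 (size 27): G(27) = 27 mod 5 = 2
Pile 4 (size 47): G(47) = 47 mod 5 = 2
Total Grundy value = XOR of all: 4 XOR 0 XOR 2 XOR 2 = 4

4


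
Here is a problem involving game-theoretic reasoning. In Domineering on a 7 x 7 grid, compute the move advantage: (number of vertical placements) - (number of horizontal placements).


Board is 7 x 7 (rows x cols).
Left (vertical) placements: (rows-1) * cols = 6 * 7 = 42
Right (horizontal) placements: rows * (cols-1) = 7 * 6 = 42
Advantage = Left - Right = 42 - 42 = 0

0


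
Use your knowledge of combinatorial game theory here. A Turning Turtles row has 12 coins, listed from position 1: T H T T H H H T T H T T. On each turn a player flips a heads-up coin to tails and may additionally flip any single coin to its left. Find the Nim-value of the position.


Coins: T H T T H H H T T H T T
Key fact: a single head at position k behaves exactly like a Nim heap of size k (turning it to T and optionally flipping a coin at j < k corresponds to moving the heap from k to j, or to 0), and heads combine as a disjunctive sum (two heads at the same place would cancel, matching j XOR j = 0). So the Nim-value is the XOR of the 1-indexed positions of the heads.
Face-up positions (1-indexed): [2, 5, 6, 7, 10]
XOR 0 with 2: 0 XOR 2 = 2
XOR 2 with 5: 2 XOR 5 = 7
XOR 7 with 6: 7 XOR 6 = 1
XOR 1 with 7: 1 XOR 7 = 6
XOR 6 with 10: 6 XOR 10 = 12
Nim-value = 12

12


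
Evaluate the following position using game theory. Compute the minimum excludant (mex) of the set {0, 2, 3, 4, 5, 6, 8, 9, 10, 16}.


Set = {0, 2, 3, 4, 5, 6, 8, 9, 10, 16}
0 is in the set.
1 is NOT in the set. This is the mex.
mex = 1

1


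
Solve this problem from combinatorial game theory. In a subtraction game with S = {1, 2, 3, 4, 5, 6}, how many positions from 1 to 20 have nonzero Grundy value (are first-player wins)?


Subtraction set S = {1, 2, 3, 4, 5, 6}, so G(n) = n mod 7.
G(n) = 0 when n is a multiple of 7.
Multiples of 7 in [1, 20]: 2
N-positions (nonzero Grundy) = 20 - 2 = 18

18


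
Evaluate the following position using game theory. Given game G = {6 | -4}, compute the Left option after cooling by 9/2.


Original game: {6 | -4} (a switch {a | b} with a > b).
Cooling by t (for t below the temperature (a - b)/2 = 5) taxes each move by t: {a | b} cooled by t is {a - t | b + t}.
Cooling amount: t = 9/2
Cooled Left option: 6 - 9/2 = 3/2
Cooled Right option: -4 + 9/2 = 1/2
Cooled game: {3/2 | 1/2}
Left option = 3/2

3/2


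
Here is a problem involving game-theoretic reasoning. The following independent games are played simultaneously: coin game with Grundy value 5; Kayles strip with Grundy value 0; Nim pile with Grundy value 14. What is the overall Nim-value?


By the Sprague-Grundy theorem, the Grundy value of a sum of games is the XOR of individual Grundy values.
coin game: Grundy value = 5. Running XOR: 0 XOR 5 = 5
Kayles strip: Grundy value = 0. Running XOR: 5 XOR 0 = 5
Nim pile: Grundy value = 14. Running XOR: 5 XOR 14 = 11
The combined Grundy value is 11.

11


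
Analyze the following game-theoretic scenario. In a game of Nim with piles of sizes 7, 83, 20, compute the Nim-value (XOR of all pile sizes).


We need the XOR (exclusive or) of all pile sizes.
After XOR-ing pile 1 (size 7): 0 XOR 7 = 7
After XOR-ing pile 2 (size 83): 7 XOR 83 = 84
After XOR-ing pile 3 (size 20): 84 XOR 20 = 64
The Nim-value of this position is 64.

64


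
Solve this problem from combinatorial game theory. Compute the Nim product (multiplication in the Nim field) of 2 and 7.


Nim multiplication is bilinear over XOR: (u XOR v) * w = (u*w) XOR (v*w).
So we split each operand into its bit components and XOR the pairwise Nim products.
2 = 2 (as XOR of powers of 2).
7 = 1 + 2 + 4 (as XOR of powers of 2).
Using the standard Nim-product table on single bits:
  2*2 = 3,   2*4 = 8,   2*8 = 12,
  4*4 = 6,   4*8 = 11,  8*8 = 13,
and  1*x = x (identity), k*l = l*k (commutative).
Pairwise Nim products:
  2 * 1 = 2
  2 * 2 = 3
  2 * 4 = 8
XOR them: 2 XOR 3 XOR 8 = 9.
Result: 2 * 7 = 9 (in Nim).

9


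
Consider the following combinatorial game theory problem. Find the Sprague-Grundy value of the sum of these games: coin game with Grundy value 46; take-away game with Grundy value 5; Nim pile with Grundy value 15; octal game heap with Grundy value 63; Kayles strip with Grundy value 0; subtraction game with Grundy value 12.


By the Sprague-Grundy theorem, the Grundy value of a sum of games is the XOR of individual Grundy values.
coin game: Grundy value = 46. Running XOR: 0 XOR 46 = 46
take-away game: Grundy value = 5. Running XOR: 46 XOR 5 = 43
Nim pile: Grundy value = 15. Running XOR: 43 XOR 15 = 36
octal game heap: Grundy value = 63. Running XOR: 36 XOR 63 = 27
Kayles strip: Grundy value = 0. Running XOR: 27 XOR 0 = 27
subtraction game: Grundy value = 12. Running XOR: 27 XOR 12 = 23
The combined Grundy value is 23.

23


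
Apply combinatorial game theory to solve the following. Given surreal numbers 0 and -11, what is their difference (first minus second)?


x = 0, y = -11
x - y = 0 - -11 = 11

11


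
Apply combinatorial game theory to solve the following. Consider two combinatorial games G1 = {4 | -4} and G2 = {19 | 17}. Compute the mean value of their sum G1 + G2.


G1 = {4 | -4}, G2 = {19 | 17}
Each is a switch {a | b} with numbers a > b; its mean value is (a + b)/2, and mean value is additive over game sums: m(G1 + G2) = m(G1) + m(G2).
Mean of G1 = (4 + (-4))/2 = 0/2 = 0
Mean of G2 = (19 + (17))/2 = 36/2 = 18
Mean of G1 + G2 = 0 + 18 = 18

18


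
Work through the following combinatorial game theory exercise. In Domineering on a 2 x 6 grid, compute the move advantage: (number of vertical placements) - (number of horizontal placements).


Board is 2 x 6 (rows x cols).
Left (vertical) placements: (rows-1) * cols = 1 * 6 = 6
Right (horizontal) placements: rows * (cols-1) = 2 * 5 = 10
Advantage = Left - Right = 6 - 10 = -4

-4


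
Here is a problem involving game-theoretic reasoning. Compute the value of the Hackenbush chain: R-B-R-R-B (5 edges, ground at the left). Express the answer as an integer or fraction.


Edges (from ground): R-B-R-R-B
By Berlekamp's sign-expansion rule, a Blue-Red Hackenbush stalk has the value of the surreal number whose sign sequence is the edge sequence with B -> + and R -> -.
Sign sequence: -+--+
Trace the sign expansion in the surreal number tree, starting from 0:
Edge 1: R (sign -) -> bounds (-inf, 0), value = -1
Edge 2: B (sign +) -> bounds (-1, 0), value = -1/2
Edge 3: R (sign -) -> bounds (-1, -1/2), value = -3/4
Edge 4: R (sign -) -> bounds (-1, -3/4), value = -7/8
Edge 5: B (sign +) -> bounds (-7/8, -3/4), value = -13/16
Game value = -13/16

-13/16


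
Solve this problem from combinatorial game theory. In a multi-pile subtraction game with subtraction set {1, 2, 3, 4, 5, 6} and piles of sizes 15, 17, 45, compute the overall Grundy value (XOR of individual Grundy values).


Subtraction set: {1, 2, 3, 4, 5, 6}
For this subtraction set, G(n) = n mod 7 (period = max + 1 = 7).
Pile 1 (size 15): G(15) = 15 mod 7 = 1
Pile 2 (size 17): G(17) = 17 mod 7 = 3
Pile 3 (size 45): G(45) = 45 mod 7 = 3
Total Grundy value = XOR of all: 1 XOR 3 XOR 3 = 1

1


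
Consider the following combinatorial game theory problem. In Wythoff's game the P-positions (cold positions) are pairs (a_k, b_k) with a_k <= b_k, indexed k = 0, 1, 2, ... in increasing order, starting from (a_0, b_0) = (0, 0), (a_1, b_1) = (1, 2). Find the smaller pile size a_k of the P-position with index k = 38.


By Wythoff's theorem, a_k = floor(k * phi) and b_k = floor(k * phi^2) = a_k + k, where phi = (1 + sqrt(5))/2 is the golden ratio.
phi = (1 + sqrt(5))/2 = 1.618034
k = 38
k * phi = 38 * 1.618034 = 61.485292
a_38 = floor(k * phi) = 61

61


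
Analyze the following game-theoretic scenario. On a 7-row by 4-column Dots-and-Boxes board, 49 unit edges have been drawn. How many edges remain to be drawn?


Grid: 7 x 4 boxes, i.e. 8 rows and 5 columns of dots.
Horizontal edges: (rows + 1) * cols = 8 * 4 = 32
Vertical edges: rows * (cols + 1) = 7 * 5 = 35
Total edges: 32 + 35 = 67
Edges drawn: 49
Remaining: 67 - 49 = 18

18


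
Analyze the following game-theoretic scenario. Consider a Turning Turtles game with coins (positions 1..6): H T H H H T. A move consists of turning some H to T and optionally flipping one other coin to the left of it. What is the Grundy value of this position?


Coins: H T H H H T
Key fact: a single head at position k behaves exactly like a Nim heap of size k (turning it to T and optionally flipping a coin at j < k corresponds to moving the heap from k to j, or to 0), and heads combine as a disjunctive sum (two heads at the same place would cancel, matching j XOR j = 0). So the Nim-value is the XOR of the 1-indexed positions of the heads.
Face-up positions (1-indexed): [1, 3, 4, 5]
XOR 0 with 1: 0 XOR 1 = 1
XOR 1 with 3: 1 XOR 3 = 2
XOR 2 with 4: 2 XOR 4 = 6
XOR 6 with 5: 6 XOR 5 = 3
Nim-value = 3

3


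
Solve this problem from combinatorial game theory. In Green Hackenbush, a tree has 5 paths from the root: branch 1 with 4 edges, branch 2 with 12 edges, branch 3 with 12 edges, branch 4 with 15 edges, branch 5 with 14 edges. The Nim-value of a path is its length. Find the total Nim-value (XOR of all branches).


The tree has 5 branches from the ground vertex.
In Green Hackenbush, the Nim-value of a simple path of length k is k.
Branch 1: length 4, Nim-value = 4
Branch 2: length 12, Nim-value = 12
Branch 3: length 12, Nim-value = 12
Branch 4: length 15, Nim-value = 15
Branch 5: length 14, Nim-value = 14
Total Nim-value = XOR of all branch values:
0 XOR 4 = 4
4 XOR 12 = 8
8 XOR 12 = 4
4 XOR 15 = 11
11 XOR 14 = 5
Nim-value of the tree = 5

5


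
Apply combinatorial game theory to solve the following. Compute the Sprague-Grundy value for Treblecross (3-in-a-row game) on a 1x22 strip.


Treblecross: place X on empty cells; 3-in-a-row wins.
Playing within two cells of an existing X lets the opponent win at once, so sensible play treats the cells i-2..i+2 around each X as dead. The player left with no safe cell loses, so this is a normal-play take-away game on strips of safe cells.
Placing X at cell i (0-indexed) of a strip of k safe cells leaves independent strips of sizes max(0, i-2) and max(0, k-i-3). Hence G(k) = mex{ G(max(0,i-2)) XOR G(max(0,k-i-3)) : 0 <= i < k }, with G(0) = 0.
G(1): splits (0,0):0^0=0 -> mex({0}) = 1
G(2): splits (0,0):0^0=0 -> mex({0}) = 1
G(3): splits (0,0):0^0=0 -> mex({0}) = 1
G(4): splits (0,1):0^1=1 (0,0):0^0=0 -> mex({0, 1}) = 2
G(5): splits (0,2):0^1=1 (0,1):0^1=1 (0,0):0^0=0 -> mex({0, 1}) = 2
G(6) = mex({1}) = 0
G(7) = mex({0, 1, 2}) = 3
G(8) = mex({0, 1, 2}) = 3
G(9) = mex({0, 2}) = 1
G(10) = mex({0, 2, 3}) = 1
G(11) = mex({0, 3}) = 1
G(12) = mex({1, 3}) = 0
G(13) = mex({0, 1, 2, 3}) = 4
G(14) = mex({0, 1, 2}) = 3
G(15) = mex({0, 1, 2}) = 3
G(16) = mex({0, 1, 2, 4}) = 3
G(17) = mex({0, 1, 3, 4}) = 2
G(18) = mex({0, 1, 3, 4}) = 2
G(19) = mex({0, 1, 3, 5}) = 2
G(20) = mex({0, 1, 2, 3, 5}) = 4
G(21) = mex({0, 1, 2, 3, 5}) = 4
G(22) = mex({1, 2, 6}) = 0
Therefore G(22) = 0.

0


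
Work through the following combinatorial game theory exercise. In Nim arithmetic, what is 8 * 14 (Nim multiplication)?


Nim multiplication is bilinear over XOR: (u XOR v) * w = (u*w) XOR (v*w).
So we split each operand into its bit components and XOR the pairwise Nim products.
8 = 8 (as XOR of powers of 2).
14 = 2 + 4 + 8 (as XOR of powers of 2).
Using the standard Nim-product table on single bits:
  2*2 = 3,   2*4 = 8,   2*8 = 12,
  4*4 = 6,   4*8 = 11,  8*8 = 13,
and  1*x = x (identity), k*l = l*k (commutative).
Pairwise Nim products:
  8 * 2 = 12
  8 * 4 = 11
  8 * 8 = 13
XOR them: 12 XOR 11 XOR 13 = 10.
Result: 8 * 14 = 10 (in Nim).

10


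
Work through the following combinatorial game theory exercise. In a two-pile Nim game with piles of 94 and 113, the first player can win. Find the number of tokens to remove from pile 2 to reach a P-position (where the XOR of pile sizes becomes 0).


Piles: 94 and 113
Current XOR: 94 XOR 113 = 47 (non-zero, so this is an N-position).
To make the XOR zero, we need to find a move that balances the piles.
For pile 2 (size 113): target = 113 XOR 47 = 94
We reduce pile 2 from 113 to 94.
Tokens removed: 113 - 94 = 19
Verification: 94 XOR 94 = 0

19


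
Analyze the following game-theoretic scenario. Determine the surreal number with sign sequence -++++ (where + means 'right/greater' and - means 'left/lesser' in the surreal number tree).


Sign expansion: -++++
Rule: track bounds (lo, hi), initially (-inf, +inf). On '+', the current value becomes lo and we move to the simplest number in (value, hi): value + 1 if hi = +inf, otherwise the midpoint (value + hi)/2. On '-', the current value becomes hi and we move to value - 1 if lo = -inf, otherwise the midpoint (lo + value)/2.
Start at 0.
Step 1: sign = -, move left. Bounds: (-inf, 0). Value = -1
Step 2: sign = +, move right. Bounds: (-1, 0). Value = -1/2
Step 3: sign = +, move right. Bounds: (-1/2, 0). Value = -1/4
Step 4: sign = +, move right. Bounds: (-1/4, 0). Value = -1/8
Step 5: sign = +, move right. Bounds: (-1/8, 0). Value = -1/16
The surreal number with sign expansion -++++ is -1/16.

-1/16


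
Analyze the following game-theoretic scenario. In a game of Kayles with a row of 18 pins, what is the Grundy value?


Kayles: a move removes 1 or 2 adjacent pins from a contiguous row.
Removing pins from a row of k leaves two independent rows (a, b) with a + b = k - 1 (one pin) or a + b = k - 2 (two pins); an end removal gives a = 0.
By Sprague-Grundy, G(k) = mex{ G(a) XOR G(b) } over all these splits. G(0) = 0.
G(1): splits (0,0):0^0=0 -> mex({0}) = 1
G(2): splits (0,1):0^1=1 (0,0):0^0=0 -> mex({0, 1}) = 2
G(3): splits (0,2):0^2=2 (1,1):1^1=0 (0,1):0^1=1 -> mex({0, 1, 2}) = 3
G(4): splits (0,3):0^3=3 (1,2):1^2=3 (0,2):0^2=2 (1,1):1^1=0 -> mex({0, 2, 3}) = 1
G(5): splits (0,4):0^1=1 (1,3):1^3=2 (2,2):2^2=0 (0,3):0^3=3 (1,2):1^2=3 -> mex({0, 1, 2, 3}) = 4
G(6) = mex({0, 1, 2, 4}) = 3
G(7) = mex({0, 1, 3, 4, 5}) = 2
G(8) = mex({0, 2, 3, 5, 6}) = 1
G(9) = mex({0, 1, 2, 3, 6, 7}) = 4
G(10) = mex({0, 1, 3, 4, 5, 7}) = 2
G(11) = mex({0, 1, 2, 3, 4, 5}) = 6
G(12) = mex({0, 1, 2, 3, 5, 6, 7}) = 4
G(13) = mex({0, 2, 3, 4, 6, 7}) = 1
G(14) = mex({0, 1, 4, 5, 6, 7}) = 2
G(15) = mex({0, 1, 2, 3, 4, 5, 6}) = 7
G(16) = mex({0, 2, 3, 5, 6, 7}) = 1
G(17) = mex({0, 1, 2, 3, 5, 6, 7}) = 4
G(18) = mex({0, 1, 2, 4, 5, 6}) = 3
Therefore G(18) = 3.

3


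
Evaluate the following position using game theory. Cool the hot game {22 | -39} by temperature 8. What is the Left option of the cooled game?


Original game: {22 | -39} (a switch {a | b} with a > b).
Cooling by t (for t below the temperature (a - b)/2 = 61/2) taxes each move by t: {a | b} cooled by t is {a - t | b + t}.
Cooling amount: t = 8
Cooled Left option: 22 - 8 = 14
Cooled Right option: -39 + 8 = -31
Cooled game: {14 | -31}
Left option = 14

14


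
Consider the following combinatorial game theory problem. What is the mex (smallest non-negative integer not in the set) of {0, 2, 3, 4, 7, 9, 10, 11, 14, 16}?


Set = {0, 2, 3, 4, 7, 9, 10, 11, 14, 16}
0 is in the set.
1 is NOT in the set. This is the mex.
mex = 1

1


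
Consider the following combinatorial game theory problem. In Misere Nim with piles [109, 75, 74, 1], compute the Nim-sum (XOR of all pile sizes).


We need the XOR (exclusive or) of all pile sizes.
After XOR-ing pile 1 (size 109): 0 XOR 109 = 109
After XOR-ing pile 2 (size 75): 109 XOR 75 = 38
After XOR-ing pile 3 (size 74): 38 XOR 74 = 108
After XOR-ing pile 4 (size 1): 108 XOR 1 = 109
The Nim-value of this position is 109.

109


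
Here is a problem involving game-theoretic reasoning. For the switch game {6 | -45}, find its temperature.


The game is {6 | -45}, a switch {a | b} with numbers a > b.
Cooling {a | b} by t gives {a - t | b + t}, which stops being hot when a - t = b + t, i.e. at t = (a - b)/2. So the temperature of a switch is (a - b)/2.
Temperature = (Left option - Right option) / 2
= (6 - (-45)) / 2
= 51 / 2
= 51/2

51/2


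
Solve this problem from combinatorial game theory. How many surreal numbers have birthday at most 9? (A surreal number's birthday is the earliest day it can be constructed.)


Day 0: {|} = 0 is born. Count = 1.
Day n: the number of surreal numbers born by day n is 2^(n+1) - 1.
By day 0: 2^1 - 1 = 1
By day 1: 2^2 - 1 = 3
By day 2: 2^3 - 1 = 7
By day 3: 2^4 - 1 = 15
By day 4: 2^5 - 1 = 31
By day 5: 2^6 - 1 = 63
By day 6: 2^7 - 1 = 127
By day 7: 2^8 - 1 = 255
By day 8: 2^9 - 1 = 511
By day 9: 2^10 - 1 = 1023
By day 9: 1023 surreal numbers.

1023


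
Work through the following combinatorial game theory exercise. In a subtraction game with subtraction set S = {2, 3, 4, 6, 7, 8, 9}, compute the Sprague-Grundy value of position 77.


The subtraction set is S = {2, 3, 4, 6, 7, 8, 9}.
G(k) = mex{ G(k - s) : s in S, s <= k }. We compute iteratively: G(0) = 0.
G(1) = mex({}) = 0
G(2) = mex({0}) = 1
G(3) = mex({0}) = 1
G(4) = mex({0, 1}) = 2
G(5) = mex({0, 1}) = 2
G(6) = mex({0, 1, 2}) = 3
G(7) = mex({0, 1, 2}) = 3
G(8) = mex({0, 1, 2, 3}) = 4
G(9) = mex({0, 1, 2, 3}) = 4
G(10) = mex({0, 1, 2, 3, 4}) = 5
G(11) = mex({1, 2, 3, 4}) = 0
G(12) = mex({1, 2, 3, 4, 5}) = 0
G(13) = mex({0, 2, 3, 4, 5}) = 1
G(14) = mex({0, 2, 3, 4, 5}) = 1
G(15) = mex({0, 1, 3, 4}) = 2
G(16) = mex({0, 1, 3, 4, 5}) = 2
G(17) = mex({0, 1, 2, 4, 5}) = 3
G(18) = mex({0, 1, 2, 4, 5}) = 3
G(19) = mex({0, 1, 2, 3, 5}) = 4
Observe that G(11)..G(19) = 0, 0, 1, 1, 2, 2, 3, 3, 4 repeats G(0)..G(8) = 0, 0, 1, 1, 2, 2, 3, 3, 4.
For k >= max(S) = 9, G(k) is determined by the previous 9 values G(k-9)..G(k-1); a window of 9 consecutive values has recurred shifted by 11, so by induction G(k + 11) = G(k) for all k >= 0: the sequence is periodic from the start with period 11.
One period: G(0..10) = 0, 0, 1, 1, 2, 2, 3, 3, 4, 4, 5.
77 mod 11 = 0, so G(77) = G(0) = 0.

0


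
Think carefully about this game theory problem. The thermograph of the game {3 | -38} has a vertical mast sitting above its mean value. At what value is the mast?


Game = {3 | -38}, a switch {a | b} with numbers a > b.
Its thermograph has left wall a - t and right wall b + t, which meet at t = (a - b)/2, where both equal (a + b)/2. So the mast (mean value) is at (a + b)/2.
Mean = (3 + (-38))/2 = -35/2 = -35/2

-35/2


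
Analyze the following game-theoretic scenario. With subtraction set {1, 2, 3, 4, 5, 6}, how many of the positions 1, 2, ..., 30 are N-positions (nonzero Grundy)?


Subtraction set S = {1, 2, 3, 4, 5, 6}, so G(n) = n mod 7.
G(n) = 0 when n is a multiple of 7.
Multiples of 7 in [1, 30]: 4
N-positions (nonzero Grundy) = 30 - 4 = 26

26


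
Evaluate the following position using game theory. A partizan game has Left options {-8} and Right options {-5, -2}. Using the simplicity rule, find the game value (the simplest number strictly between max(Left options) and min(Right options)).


Left options: {-8}, max = -8
Right options: {-5, -2}, min = -5
All options are numbers and max(Left) < min(Right), so by the simplicity theorem the value is the simplest (earliest-born) number strictly between -8 and -5.
Integers -7 through -6 all lie strictly between -8 and -5.
Among integers, the simplest (lowest birthday = smallest |n|; 0 is born on day 0, +-n on day n) is -6.
No non-integer in the interval can be simpler: if x is a non-integer in the interval, then floor(x) or ceil(x) also lies in the interval (the interval contains an integer), and both are proper prefixes of x's sign expansion, i.e. born earlier. So the game value is -6.
Game value = -6

-6


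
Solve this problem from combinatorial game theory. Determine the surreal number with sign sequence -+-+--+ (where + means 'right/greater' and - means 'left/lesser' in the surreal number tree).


Sign expansion: -+-+--+
Rule: track bounds (lo, hi), initially (-inf, +inf). On '+', the current value becomes lo and we move to the simplest number in (value, hi): value + 1 if hi = +inf, otherwise the midpoint (value + hi)/2. On '-', the current value becomes hi and we move to value - 1 if lo = -inf, otherwise the midpoint (lo + value)/2.
Start at 0.
Step 1: sign = -, move left. Bounds: (-inf, 0). Value = -1
Step 2: sign = +, move right. Bounds: (-1, 0). Value = -1/2
Step 3: sign = -, move left. Bounds: (-1, -1/2). Value = -3/4
Step 4: sign = +, move right. Bounds: (-3/4, -1/2). Value = -5/8
Step 5: sign = -, move left. Bounds: (-3/4, -5/8). Value = -11/16
Step 6: sign = -, move left. Bounds: (-3/4, -11/16). Value = -23/32
Step 7: sign = +, move right. Bounds: (-23/32, -11/16). Value = -45/64
The surreal number with sign expansion -+-+--+ is -45/64.

-45/64


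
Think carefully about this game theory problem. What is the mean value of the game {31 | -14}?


Game = {31 | -14}, a switch {a | b} with numbers a > b.
Its thermograph has left wall a - t and right wall b + t, which meet at t = (a - b)/2, where both equal (a + b)/2. So the mast (mean value) is at (a + b)/2.
Mean = (31 + (-14))/2 = 17/2 = 17/2

17/2


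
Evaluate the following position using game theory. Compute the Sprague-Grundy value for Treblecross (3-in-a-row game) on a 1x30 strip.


Treblecross: place X on empty cells; 3-in-a-row wins.
Playing within two cells of an existing X lets the opponent win at once, so sensible play treats the cells i-2..i+2 around each X as dead. The player left with no safe cell loses, so this is a normal-play take-away game on strips of safe cells.
Placing X at cell i (0-indexed) of a strip of k safe cells leaves independent strips of sizes max(0, i-2) and max(0, k-i-3). Hence G(k) = mex{ G(max(0,i-2)) XOR G(max(0,k-i-3)) : 0 <= i < k }, with G(0) = 0.
G(1): splits (0,0):0^0=0 -> mex({0}) = 1
G(2): splits (0,0):0^0=0 -> mex({0}) = 1
G(3): splits (0,0):0^0=0 -> mex({0}) = 1
G(4): splits (0,1):0^1=1 (0,0):0^0=0 -> mex({0, 1}) = 2
G(5): splits (0,2):0^1=1 (0,1):0^1=1 (0,0):0^0=0 -> mex({0, 1}) = 2
G(6) = mex({1}) = 0
G(7) = mex({0, 1, 2}) = 3
G(8) = mex({0, 1, 2}) = 3
G(9) = mex({0, 2}) = 1
G(10) = mex({0, 2, 3}) = 1
G(11) = mex({0, 3}) = 1
G(12) = mex({1, 3}) = 0
G(13) = mex({0, 1, 2, 3}) = 4
G(14) = mex({0, 1, 2}) = 3
G(15) = mex({0, 1, 2}) = 3
G(16) = mex({0, 1, 2, 4}) = 3
G(17) = mex({0, 1, 3, 4}) = 2
G(18) = mex({0, 1, 3, 4}) = 2
G(19) = mex({0, 1, 3, 5}) = 2
G(20) = mex({0, 1, 2, 3, 5}) = 4
G(21) = mex({0, 1, 2, 3, 5}) = 4
G(22) = mex({1, 2, 6}) = 0
G(23) = mex({0, 1, 2, 3, 4, 6}) = 5
G(24) = mex({0, 1, 2, 3, 4}) = 5
G(25) = mex({0, 1, 3, 4, 7}) = 2
G(26) = mex({0, 1, 3, 4, 5, 7}) = 2
G(27) = mex({0, 1, 3, 5}) = 2
G(28) = mex({0, 1, 2, 5}) = 3
G(29) = mex({0, 1, 2, 4, 5, 6}) = 3
G(30) = mex({1, 2, 4, 6}) = 0
Therefore G(30) = 0.

0


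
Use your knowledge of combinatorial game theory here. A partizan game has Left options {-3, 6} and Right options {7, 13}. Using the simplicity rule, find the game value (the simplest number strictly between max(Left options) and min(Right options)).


Left options: {-3, 6}, max = 6
Right options: {7, 13}, min = 7
All options are numbers and max(Left) < min(Right), so by the simplicity theorem the value is the simplest (earliest-born) number strictly between 6 and 7.
No integer lies strictly between 6 and 7, so the value is the dyadic rational m/2^k in the interval with the smallest k (then m odd); search k = 1, 2, ...:
Denominator 2: 13/2 lies strictly between 6 and 7 -- found.
The simplest number in the interval is 13/2.
Game value = 13/2

13/2


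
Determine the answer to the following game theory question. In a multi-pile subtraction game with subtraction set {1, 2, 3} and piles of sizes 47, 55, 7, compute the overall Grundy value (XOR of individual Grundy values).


Subtraction set: {1, 2, 3}
For this subtraction set, G(n) = n mod 4 (period = max + 1 = 4).
Pile 1 (size 47): G(47) = 47 mod 4 = 3
Pile 2 (size 55): G(55) = 55 mod 4 = 3
Pile 3 (size 7): G(7) = 7 mod 4 = 3
Total Grundy value = XOR of all: 3 XOR 3 XOR 3 = 3

3


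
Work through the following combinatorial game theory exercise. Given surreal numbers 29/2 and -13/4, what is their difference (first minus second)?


x = 29/2, y = -13/4
Converting to common denominator: 4
x = 58/4, y = -13/4
x - y = 29/2 - -13/4 = 71/4

71/4


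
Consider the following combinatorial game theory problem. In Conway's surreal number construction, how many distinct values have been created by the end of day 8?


Day 0: {|} = 0 is born. Count = 1.
Day n: the number of surreal numbers born by day n is 2^(n+1) - 1.
By day 0: 2^1 - 1 = 1
By day 1: 2^2 - 1 = 3
By day 2: 2^3 - 1 = 7
By day 3: 2^4 - 1 = 15
By day 4: 2^5 - 1 = 31
By day 5: 2^6 - 1 = 63
By day 6: 2^7 - 1 = 127
By day 7: 2^8 - 1 = 255
By day 8: 2^9 - 1 = 511
By day 8: 511 surreal numbers.

511


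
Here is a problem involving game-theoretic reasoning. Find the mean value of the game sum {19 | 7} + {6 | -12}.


G1 = {19 | 7}, G2 = {6 | -12}
Each is a switch {a | b} with numbers a > b; its mean value is (a + b)/2, and mean value is additive over game sums: m(G1 + G2) = m(G1) + m(G2).
Mean of G1 = (19 + (7))/2 = 26/2 = 13
Mean of G2 = (6 + (-12))/2 = -6/2 = -3
Mean of G1 + G2 = 13 + -3 = 10

10


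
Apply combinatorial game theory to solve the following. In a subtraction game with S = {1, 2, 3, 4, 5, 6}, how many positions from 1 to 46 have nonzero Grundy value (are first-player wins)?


Subtraction set S = {1, 2, 3, 4, 5, 6}, so G(n) = n mod 7.
G(n) = 0 when n is a multiple of 7.
Multiples of 7 in [1, 46]: 6
N-positions (nonzero Grundy) = 46 - 6 = 40

40


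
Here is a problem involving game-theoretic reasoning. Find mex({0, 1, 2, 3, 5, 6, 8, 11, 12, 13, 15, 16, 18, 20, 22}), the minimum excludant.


Set = {0, 1, 2, 3, 5, 6, 8, 11, 12, 13, 15, 16, 18, 20, 22}
0 is in the set.
1 is in the set.
2 is in the set.
3 is in the set.
4 is NOT in the set. This is the mex.
mex = 4

4


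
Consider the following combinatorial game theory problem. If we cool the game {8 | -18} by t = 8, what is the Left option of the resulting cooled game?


Original game: {8 | -18} (a switch {a | b} with a > b).
Cooling by t (for t below the temperature (a - b)/2 = 13) taxes each move by t: {a | b} cooled by t is {a - t | b + t}.
Cooling amount: t = 8
Cooled Left option: 8 - 8 = 0
Cooled Right option: -18 + 8 = -10
Cooled game: {0 | -10}
Left option = 0

0


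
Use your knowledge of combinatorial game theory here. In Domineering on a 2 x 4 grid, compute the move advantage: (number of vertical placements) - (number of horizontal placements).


Board is 2 x 4 (rows x cols).
Left (vertical) placements: (rows-1) * cols = 1 * 4 = 4
Right (horizontal) placements: rows * (cols-1) = 2 * 3 = 6
Advantage = Left - Right = 4 - 6 = -2

-2


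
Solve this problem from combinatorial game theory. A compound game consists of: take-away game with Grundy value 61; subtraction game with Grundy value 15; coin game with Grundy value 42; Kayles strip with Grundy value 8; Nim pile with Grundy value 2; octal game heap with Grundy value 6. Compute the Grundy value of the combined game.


By the Sprague-Grundy theorem, the Grundy value of a sum of games is the XOR of individual Grundy values.
take-away game: Grundy value = 61. Running XOR: 0 XOR 61 = 61
subtraction game: Grundy value = 15. Running XOR: 61 XOR 15 = 50
coin game: Grundy value = 42. Running XOR: 50 XOR 42 = 24
Kayles strip: Grundy value = 8. Running XOR: 24 XOR 8 = 16
Nim pile: Grundy value = 2. Running XOR: 16 XOR 2 = 18
octal game heap: Grundy value = 6. Running XOR: 18 XOR 6 = 20
The combined Grundy value is 20.

20


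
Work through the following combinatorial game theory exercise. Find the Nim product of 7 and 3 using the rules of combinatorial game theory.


Nim multiplication is bilinear over XOR: (u XOR v) * w = (u*w) XOR (v*w).
So we split each operand into its bit components and XOR the pairwise Nim products.
7 = 1 + 2 + 4 (as XOR of powers of 2).
3 = 1 + 2 (as XOR of powers of 2).
Using the standard Nim-product table on single bits:
  2*2 = 3,   2*4 = 8,   2*8 = 12,
  4*4 = 6,   4*8 = 11,  8*8 = 13,
and  1*x = x (identity), k*l = l*k (commutative).
Pairwise Nim products:
  1 * 1 = 1
  1 * 2 = 2
  2 * 1 = 2
  2 * 2 = 3
  4 * 1 = 4
  4 * 2 = 8
XOR them: 1 XOR 2 XOR 2 XOR 3 XOR 4 XOR 8 = 14.
Result: 7 * 3 = 14 (in Nim).

14


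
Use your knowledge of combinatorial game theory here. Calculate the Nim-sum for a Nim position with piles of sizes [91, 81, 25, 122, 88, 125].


We need the XOR (exclusive or) of all pile sizes.
After XOR-ing pile 1 (size 91): 0 XOR 91 = 91
After XOR-ing pile 2 (size 81): 91 XOR 81 = 10
After XOR-ing pile 3 (size 25): 10 XOR 25 = 19
After XOR-ing pile 4 (size 122): 19 XOR 122 = 105
After XOR-ing pile 5 (size 88): 105 XOR 88 = 49
After XOR-ing pile 6 (size 125): 49 XOR 125 = 76
The Nim-value of this position is 76.

76


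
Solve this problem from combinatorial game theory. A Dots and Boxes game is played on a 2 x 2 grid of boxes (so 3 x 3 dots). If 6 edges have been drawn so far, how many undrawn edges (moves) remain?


Grid: 2 x 2 boxes, i.e. 3 rows and 3 columns of dots.
Horizontal edges: (rows + 1) * cols = 3 * 2 = 6
Vertical edges: rows * (cols + 1) = 2 * 3 = 6
Total edges: 6 + 6 = 12
Edges drawn: 6
Remaining: 12 - 6 = 6

6


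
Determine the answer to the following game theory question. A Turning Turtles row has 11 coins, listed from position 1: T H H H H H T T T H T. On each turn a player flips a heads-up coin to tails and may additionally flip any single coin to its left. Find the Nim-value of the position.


Coins: T H H H H H T T T H T
Key fact: a single head at position k behaves exactly like a Nim heap of size k (turning it to T and optionally flipping a coin at j < k corresponds to moving the heap from k to j, or to 0), and heads combine as a disjunctive sum (two heads at the same place would cancel, matching j XOR j = 0). So the Nim-value is the XOR of the 1-indexed positions of the heads.
Face-up positions (1-indexed): [2, 3, 4, 5, 6, 10]
XOR 0 with 2: 0 XOR 2 = 2
XOR 2 with 3: 2 XOR 3 = 1
XOR 1 with 4: 1 XOR 4 = 5
XOR 5 with 5: 5 XOR 5 = 0
XOR 0 with 6: 0 XOR 6 = 6
XOR 6 with 10: 6 XOR 10 = 12
Nim-value = 12

12


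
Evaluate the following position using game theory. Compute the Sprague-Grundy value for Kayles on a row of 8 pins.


Kayles: a move removes 1 or 2 adjacent pins from a contiguous row.
Removing pins from a row of k leaves two independent rows (a, b) with a + b = k - 1 (one pin) or a + b = k - 2 (two pins); an end removal gives a = 0.
By Sprague-Grundy, G(k) = mex{ G(a) XOR G(b) } over all these splits. G(0) = 0.
G(1): splits (0,0):0^0=0 -> mex({0}) = 1
G(2): splits (0,1):0^1=1 (0,0):0^0=0 -> mex({0, 1}) = 2
G(3): splits (0,2):0^2=2 (1,1):1^1=0 (0,1):0^1=1 -> mex({0, 1, 2}) = 3
G(4): splits (0,3):0^3=3 (1,2):1^2=3 (0,2):0^2=2 (1,1):1^1=0 -> mex({0, 2, 3}) = 1
G(5): splits (0,4):0^1=1 (1,3):1^3=2 (2,2):2^2=0 (0,3):0^3=3 (1,2):1^2=3 -> mex({0, 1, 2, 3}) = 4
G(6) = mex({0, 1, 2, 4}) = 3
G(7) = mex({0, 1, 3, 4, 5}) = 2
G(8) = mex({0, 2, 3, 5, 6}) = 1
Therefore G(8) = 1.

1


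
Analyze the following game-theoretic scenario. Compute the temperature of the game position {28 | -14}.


The game is {28 | -14}, a switch {a | b} with numbers a > b.
Cooling {a | b} by t gives {a - t | b + t}, which stops being hot when a - t = b + t, i.e. at t = (a - b)/2. So the temperature of a switch is (a - b)/2.
Temperature = (Left option - Right option) / 2
= (28 - (-14)) / 2
= 42 / 2
= 21

21


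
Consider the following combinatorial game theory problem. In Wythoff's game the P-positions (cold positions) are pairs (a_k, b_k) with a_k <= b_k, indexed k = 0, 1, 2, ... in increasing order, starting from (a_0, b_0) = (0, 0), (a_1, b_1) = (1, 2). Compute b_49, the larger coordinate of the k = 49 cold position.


By Wythoff's theorem, a_k = floor(k * phi) and b_k = floor(k * phi^2) = a_k + k, where phi = (1 + sqrt(5))/2 is the golden ratio.
phi = (1 + sqrt(5))/2 = 1.618034
phi^2 = phi + 1 = 2.618034
k = 49
k * phi^2 = 49 * 2.618034 = 128.283665
b_49 = floor(k * phi^2) = 128 (check: a_49 + k = 79 + 49 = 128)

128


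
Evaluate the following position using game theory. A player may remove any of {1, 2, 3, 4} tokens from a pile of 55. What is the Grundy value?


The subtraction set is S = {1, 2, 3, 4}.
G(k) = mex{ G(k - s) : s in S, s <= k }. We compute iteratively: G(0) = 0.
G(1) = mex({0}) = 1
G(2) = mex({0, 1}) = 2
G(3) = mex({0, 1, 2}) = 3
G(4) = mex({0, 1, 2, 3}) = 4
G(5) = mex({1, 2, 3, 4}) = 0
G(6) = mex({0, 2, 3, 4}) = 1
G(7) = mex({0, 1, 3, 4}) = 2
G(8) = mex({0, 1, 2, 4}) = 3
Observe that G(5)..G(8) = 0, 1, 2, 3 repeats G(0)..G(3) = 0, 1, 2, 3.
For k >= max(S) = 4, G(k) is determined by the previous 4 values G(k-4)..G(k-1); a window of 4 consecutive values has recurred shifted by 5, so by induction G(k + 5) = G(k) for all k >= 0: the sequence is periodic from the start with period 5.
One period: G(0..4) = 0, 1, 2, 3, 4.
55 mod 5 = 0, so G(55) = G(0) = 0.

0


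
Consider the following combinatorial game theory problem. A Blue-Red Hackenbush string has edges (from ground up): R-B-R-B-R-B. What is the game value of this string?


Edges (from ground): R-B-R-B-R-B
By Berlekamp's sign-expansion rule, a Blue-Red Hackenbush stalk has the value of the surreal number whose sign sequence is the edge sequence with B -> + and R -> -.
Sign sequence: -+-+-+
Trace the sign expansion in the surreal number tree, starting from 0:
Edge 1: R (sign -) -> bounds (-inf, 0), value = -1
Edge 2: B (sign +) -> bounds (-1, 0), value = -1/2
Edge 3: R (sign -) -> bounds (-1, -1/2), value = -3/4
Edge 4: B (sign +) -> bounds (-3/4, -1/2), value = -5/8
Edge 5: R (sign -) -> bounds (-3/4, -5/8), value = -11/16
Edge 6: B (sign +) -> bounds (-11/16, -5/8), value = -21/32
Game value = -21/32

-21/32


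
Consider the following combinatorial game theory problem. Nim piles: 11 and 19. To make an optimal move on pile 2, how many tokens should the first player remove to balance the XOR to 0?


Piles: 11 and 19
Current XOR: 11 XOR 19 = 24 (non-zero, so this is an N-position).
To make the XOR zero, we need to find a move that balances the piles.
For pile 2 (size 19): target = 19 XOR 24 = 11
We reduce pile 2 from 19 to 11.
Tokens removed: 19 - 11 = 8
Verification: 11 XOR 11 = 0

8


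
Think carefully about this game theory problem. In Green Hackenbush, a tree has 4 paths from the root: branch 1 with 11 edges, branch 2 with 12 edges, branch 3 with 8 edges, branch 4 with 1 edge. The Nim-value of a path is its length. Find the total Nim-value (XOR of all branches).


The tree has 4 branches from the ground vertex.
In Green Hackenbush, the Nim-value of a simple path of length k is k.
Branch 1: length 11, Nim-value = 11
Branch 2: length 12, Nim-value = 12
Branch 3: length 8, Nim-value = 8
Branch 4: length 1, Nim-value = 1
Total Nim-value = XOR of all branch values:
0 XOR 11 = 11
11 XOR 12 = 7
7 XOR 8 = 15
15 XOR 1 = 14
Nim-value of the tree = 14

14


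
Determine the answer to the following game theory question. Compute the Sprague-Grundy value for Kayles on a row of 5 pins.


Kayles: a move removes 1 or 2 adjacent pins from a contiguous row.
Removing pins from a row of k leaves two independent rows (a, b) with a + b = k - 1 (one pin) or a + b = k - 2 (two pins); an end removal gives a = 0.
By Sprague-Grundy, G(k) = mex{ G(a) XOR G(b) } over all these splits. G(0) = 0.
G(1): splits (0,0):0^0=0 -> mex({0}) = 1
G(2): splits (0,1):0^1=1 (0,0):0^0=0 -> mex({0, 1}) = 2
G(3): splits (0,2):0^2=2 (1,1):1^1=0 (0,1):0^1=1 -> mex({0, 1, 2}) = 3
G(4): splits (0,3):0^3=3 (1,2):1^2=3 (0,2):0^2=2 (1,1):1^1=0 -> mex({0, 2, 3}) = 1
G(5): splits (0,4):0^1=1 (1,3):1^3=2 (2,2):2^2=0 (0,3):0^3=3 (1,2):1^2=3 -> mex({0, 1, 2, 3}) = 4
Therefore G(5) = 4.

4


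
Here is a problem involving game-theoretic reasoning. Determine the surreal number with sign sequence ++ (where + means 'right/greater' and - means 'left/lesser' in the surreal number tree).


Sign expansion: ++
Rule: track bounds (lo, hi), initially (-inf, +inf). On '+', the current value becomes lo and we move to the simplest number in (value, hi): value + 1 if hi = +inf, otherwise the midpoint (value + hi)/2. On '-', the current value becomes hi and we move to value - 1 if lo = -inf, otherwise the midpoint (lo + value)/2.
Start at 0.
Step 1: sign = +, move right. Bounds: (0, +inf). Value = 1
Step 2: sign = +, move right. Bounds: (1, +inf). Value = 2
The surreal number with sign expansion ++ is 2.

2


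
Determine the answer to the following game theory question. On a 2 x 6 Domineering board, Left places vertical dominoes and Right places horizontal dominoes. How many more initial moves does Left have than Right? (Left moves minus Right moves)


Board is 2 x 6 (rows x cols).
Left (vertical) placements: (rows-1) * cols = 1 * 6 = 6
Right (horizontal) placements: rows * (cols-1) = 2 * 5 = 10
Advantage = Left - Right = 6 - 10 = -4

-4


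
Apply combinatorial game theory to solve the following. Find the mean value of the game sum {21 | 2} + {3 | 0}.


G1 = {21 | 2}, G2 = {3 | 0}
Each is a switch {a | b} with numbers a > b; its mean value is (a + b)/2, and mean value is additive over game sums: m(G1 + G2) = m(G1) + m(G2).
Mean of G1 = (21 + (2))/2 = 23/2 = 23/2
Mean of G2 = (3 + (0))/2 = 3/2 = 3/2
Mean of G1 + G2 = 23/2 + 3/2 = 13

13


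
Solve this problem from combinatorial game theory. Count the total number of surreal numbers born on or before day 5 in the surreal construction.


Day 0: {|} = 0 is born. Count = 1.
Day n: the number of surreal numbers born by day n is 2^(n+1) - 1.
By day 0: 2^1 - 1 = 1
By day 1: 2^2 - 1 = 3
By day 2: 2^3 - 1 = 7
By day 3: 2^4 - 1 = 15
By day 4: 2^5 - 1 = 31
By day 5: 2^6 - 1 = 63
By day 5: 63 surreal numbers.

63


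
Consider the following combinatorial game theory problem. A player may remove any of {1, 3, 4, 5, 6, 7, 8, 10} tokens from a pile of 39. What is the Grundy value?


The subtraction set is S = {1, 3, 4, 5, 6, 7, 8, 10}.
G(k) = mex{ G(k - s) : s in S, s <= k }. We compute iteratively: G(0) = 0.
G(1) = mex({0}) = 1
G(2) = mex({1}) = 0
G(3) = mex({0}) = 1
G(4) = mex({0, 1}) = 2
G(5) = mex({0, 1, 2}) = 3
G(6) = mex({0, 1, 3}) = 2
G(7) = mex({0, 1, 2}) = 3
G(8) = mex({0, 1, 2, 3}) = 4
G(9) = mex({0, 1, 2, 3, 4}) = 5
G(10) = mex({0, 1, 2, 3, 5}) = 4
G(11) = mex({1, 2, 3, 4}) = 0
G(12) = mex({0, 2, 3, 4, 5}) = 1
G(13) = mex({1, 2, 3, 4, 5}) = 0
G(14) = mex({0, 2, 3, 4, 5}) = 1
G(15) = mex({0, 1, 3, 4, 5}) = 2
G(16) = mex({0, 1, 2, 4, 5}) = 3
G(17) = mex({0, 1, 3, 4, 5}) = 2
G(18) = mex({0, 1, 2, 4}) = 3
G(19) = mex({0, 1, 2, 3, 5}) = 4
G(20) = mex({0, 1, 2, 3, 4}) = 5
Observe that G(11)..G(20) = 0, 1, 0, 1, 2, 3, 2, 3, 4, 5 repeats G(0)..G(9) = 0, 1, 0, 1, 2, 3, 2, 3, 4, 5.
For k >= max(S) = 10, G(k) is determined by the previous 10 values G(k-10)..G(k-1); a window of 10 consecutive values has recurred shifted by 11, so by induction G(k + 11) = G(k) for all k >= 0: the sequence is periodic from the start with period 11.
One period: G(0..10) = 0, 1, 0, 1, 2, 3, 2, 3, 4, 5, 4.
39 mod 11 = 6, so G(39) = G(6) = 2.

2
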